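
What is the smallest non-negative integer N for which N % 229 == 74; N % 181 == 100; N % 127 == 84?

The moduli are pairwise coprime; M = 229·181·127 = 5264023.
M/229 = 22987; 22987 ≡ 87 (mod 229); 87·179 ≡ 1, so inverse 179.
M/181 = 29083; 29083 ≡ 123 (mod 181); 123·78 ≡ 1, so inverse 78.
M/127 = 41449; 41449 ≡ 47 (mod 127); 47·100 ≡ 1, so inverse 100.
N ≡ 74·22987·179 + 100·29083·78 + 84·41449·100 = 879504802.
879504802 mod 5264023 = 412961.

412961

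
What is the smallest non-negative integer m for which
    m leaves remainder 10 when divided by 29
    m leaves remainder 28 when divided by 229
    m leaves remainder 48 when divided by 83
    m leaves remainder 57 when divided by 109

Combine the congruences pairwise.
From m ≡ 10 (mod 29) write m = 10 + 29t. Substituting into m ≡ 28 (mod 229) gives 29t ≡ 18 (mod 229), and since 29⁻¹ ≡ 79 (mod 229), t ≡ 48. Hence m ≡ 10 + 29·48 = 1402 (mod 6641).
From m ≡ 1402 (mod 6641) write m = 1402 + 6641t. Substituting into m ≡ 48 (mod 83) gives 6641t ≡ 57 (mod 83), and since 1⁻¹ ≡ 1 (mod 83), t ≡ 57. Hence m ≡ 1402 + 6641·57 = 379939 (mod 551203).
From m ≡ 379939 (mod 551203) write m = 379939 + 551203t. Substituting into m ≡ 57 (mod 109) gives 551203t ≡ 92 (mod 109), and since 99⁻¹ ≡ 98 (mod 109), t ≡ 78. Hence m ≡ 379939 + 551203·78 = 43373773 (mod 60081127).

43373773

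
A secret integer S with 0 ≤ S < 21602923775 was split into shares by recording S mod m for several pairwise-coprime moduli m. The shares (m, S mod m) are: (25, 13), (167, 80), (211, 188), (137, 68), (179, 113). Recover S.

The moduli are pairwise coprime; N = 25·167·211·137·179 = 21602923775.
N/25 = 864116951; 864116951 ≡ 1 (mod 25), inverse 1.
N/167 = 129358825; 129358825 ≡ 124 (mod 167); 124·66 ≡ 1, so inverse 66.
N/211 = 102383525; 102383525 ≡ 206 (mod 211); 206·42 ≡ 1, so inverse 42.
N/137 = 157685575; 157685575 ≡ 82 (mod 137); 82·132 ≡ 1, so inverse 132.
N/179 = 120686725; 120686725 ≡ 92 (mod 179); 92·72 ≡ 1, so inverse 72.
S ≡ 13·864116951·1 + 80·129358825·66 + 188·102383525·42 + 68·157685575·132 + 113·120686725·72 = 3899961345563.
3899961345563 mod 21602923775 = 11435066063.

11435066063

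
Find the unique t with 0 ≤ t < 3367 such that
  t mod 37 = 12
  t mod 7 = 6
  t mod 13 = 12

Combine the congruences pairwise.
From t ≡ 12 (mod 37) write t = 12 + 37s. Substituting into t ≡ 6 (mod 7) gives 37s ≡ 1 (mod 7), and since 2⁻¹ ≡ 4 (mod 7), s ≡ 4. Hence t ≡ 12 + 37·4 = 160 (mod 259).
From t ≡ 160 (mod 259) write t = 160 + 259s. Substituting into t ≡ 12 (mod 13) gives 259s ≡ 8 (mod 13), and since 12⁻¹ ≡ 12 (mod 13), s ≡ 5. Hence t ≡ 160 + 259·5 = 1455 (mod 3367).

1455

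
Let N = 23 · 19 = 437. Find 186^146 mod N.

54

Mod 23: 186 ≡ 2; by Fermat, exponent reduces to 146 mod 22 = 14; 2^14 ≡ 8 (mod 23).
Mod 19: 186 ≡ 15; by Fermat, exponent reduces to 146 mod 18 = 2; 15^2 ≡ 16 (mod 19).
Combine by CRT: x ≡ 8 (mod 23), x ≡ 16 (mod 19) ⇒ x ≡ 54 (mod 437).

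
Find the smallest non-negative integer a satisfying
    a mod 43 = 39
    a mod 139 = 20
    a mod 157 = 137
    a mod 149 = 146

The moduli are pairwise coprime; N = 43·139·157·149 = 139819961.
N/43 = 3251627; 3251627 ≡ 10 (mod 43); 10·13 ≡ 1, so inverse 13.
N/139 = 1005899; 1005899 ≡ 95 (mod 139); 95·60 ≡ 1, so inverse 60.
N/157 = 890573; 890573 ≡ 69 (mod 157); 69·66 ≡ 1, so inverse 66.
N/149 = 938389; 938389 ≡ 136 (mod 149); 136·126 ≡ 1, so inverse 126.
a ≡ 39·3251627·13 + 20·1005899·60 + 137·890573·66 + 146·938389·126 = 28170818799.
28170818799 mod 139819961 = 67006638.

67006638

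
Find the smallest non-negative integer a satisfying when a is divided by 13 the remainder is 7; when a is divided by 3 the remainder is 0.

From a ≡ 7 (mod 13) write a = 7 + 13t. Substituting into a ≡ 0 (mod 3) gives 13t ≡ 2 (mod 3), and since 1⁻¹ ≡ 1 (mod 3), t ≡ 2. Hence a ≡ 7 + 13·2 = 33 (mod 39).

33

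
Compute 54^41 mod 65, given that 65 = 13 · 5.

19

Mod 13: 54 ≡ 2; by Fermat, exponent reduces to 41 mod 12 = 5; 2^5 ≡ 6 (mod 13).
Mod 5: 54 ≡ 4; by Fermat, exponent reduces to 41 mod 4 = 1; 4^1 ≡ 4 (mod 5).
Combine by CRT: x ≡ 6 (mod 13), x ≡ 4 (mod 5) ⇒ x ≡ 19 (mod 65).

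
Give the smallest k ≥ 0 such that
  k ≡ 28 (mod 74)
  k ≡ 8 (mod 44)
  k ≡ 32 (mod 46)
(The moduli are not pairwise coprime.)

gcd(74, 44) = 2 and 2 | (8 − 28), so the pair is consistent; merging gives k ≡ 1064 (mod 1628), where 1628 = lcm(74, 44).
gcd(1628, 46) = 2 and 2 | (32 − 1064), so the pair is consistent; merging gives k ≡ 7576 (mod 37444), where 37444 = lcm(1628, 46).
The solution is unique modulo lcm(74, 44, 46) = 37444.

7576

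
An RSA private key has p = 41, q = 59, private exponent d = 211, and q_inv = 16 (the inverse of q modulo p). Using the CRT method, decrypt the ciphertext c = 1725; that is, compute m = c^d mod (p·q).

1544

d_p = d mod (p−1) = 211 mod 40 = 11; d_q = d mod (q−1) = 37.
m₁ = c^(d_p) mod p: c ≡ 3 (mod 41), and 3^11 mod 41 = 27.
m₂ = c^(d_q) mod q: c ≡ 14 (mod 59), and 14^37 mod 59 = 10.
h = q_inv·(m₁ − m₂) mod p = 16·(27 − 10) mod 41 = 26.
m = m₂ + h·q = 10 + 26·59 = 1544.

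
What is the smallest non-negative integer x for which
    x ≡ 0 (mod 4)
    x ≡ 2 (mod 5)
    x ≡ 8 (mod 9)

152

The moduli are pairwise coprime; N = 4·5·9 = 180.
N/4 = 45; 45 ≡ 1 (mod 4), inverse 1.
N/5 = 36; 36 ≡ 1 (mod 5), inverse 1.
N/9 = 20; 20 ≡ 2 (mod 9); 2·5 ≡ 1, so inverse 5.
x ≡ 0·45·1 + 2·36·1 + 8·20·5 = 872.
872 mod 180 = 152.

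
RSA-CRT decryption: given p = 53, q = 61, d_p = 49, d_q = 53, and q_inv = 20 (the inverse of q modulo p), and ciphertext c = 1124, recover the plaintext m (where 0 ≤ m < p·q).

m₁ = c^(d_p) mod p: c ≡ 11 (mod 53), and 11^49 mod 53 = 9.
m₂ = c^(d_q) mod q: c ≡ 26 (mod 61), and 26^53 mod 61 = 18.
h = q_inv·(m₁ − m₂) mod p = 20·(9 − 18) mod 53 = 32.
m = m₂ + h·q = 18 + 32·61 = 1970.

1970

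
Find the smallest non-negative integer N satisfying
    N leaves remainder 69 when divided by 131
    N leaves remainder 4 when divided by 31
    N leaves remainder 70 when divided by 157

617865

Combine the congruences pairwise.
From N ≡ 69 (mod 131) write N = 69 + 131t. Substituting into N ≡ 4 (mod 31) gives 131t ≡ 28 (mod 31), and since 7⁻¹ ≡ 9 (mod 31), t ≡ 4. Hence N ≡ 69 + 131·4 = 593 (mod 4061).
From N ≡ 593 (mod 4061) write N = 593 + 4061t. Substituting into N ≡ 70 (mod 157) gives 4061t ≡ 105 (mod 157), and since 136⁻¹ ≡ 142 (mod 157), t ≡ 152. Hence N ≡ 593 + 4061·152 = 617865 (mod 637577).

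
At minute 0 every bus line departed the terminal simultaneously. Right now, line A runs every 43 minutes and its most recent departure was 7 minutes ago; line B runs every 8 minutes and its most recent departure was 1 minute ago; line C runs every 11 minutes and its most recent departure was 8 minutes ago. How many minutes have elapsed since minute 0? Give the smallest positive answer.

The moduli are pairwise coprime; N = 43·8·11 = 3784.
N/43 = 88; 88 ≡ 2 (mod 43); 2·22 ≡ 1, so inverse 22.
N/8 = 473; 473 ≡ 1 (mod 8), inverse 1.
N/11 = 344; 344 ≡ 3 (mod 11); 3·4 ≡ 1, so inverse 4.
t ≡ 7·88·22 + 1·473·1 + 8·344·4 = 25033.
25033 mod 3784 = 2329.

2329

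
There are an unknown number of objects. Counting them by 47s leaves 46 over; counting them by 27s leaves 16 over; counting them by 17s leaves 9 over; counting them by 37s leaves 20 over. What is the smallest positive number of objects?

The moduli are pairwise coprime; M = 47·27·17·37 = 798201.
M/47 = 16983; 16983 ≡ 16 (mod 47); 16·3 ≡ 1, so inverse 3.
M/27 = 29563; 29563 ≡ 25 (mod 27); 25·13 ≡ 1, so inverse 13.
M/17 = 46953; 46953 ≡ 16 (mod 17); 16·16 ≡ 1, so inverse 16.
M/37 = 21573; 21573 ≡ 2 (mod 37); 2·19 ≡ 1, so inverse 19.
N ≡ 46·16983·3 + 16·29563·13 + 9·46953·16 + 20·21573·19 = 23451730.
23451730 mod 798201 = 303901.

303901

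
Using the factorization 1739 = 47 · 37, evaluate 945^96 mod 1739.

Mod 47: 945 ≡ 5; by Fermat, exponent reduces to 96 mod 46 = 4; 5^4 ≡ 14 (mod 47).
Mod 37: 945 ≡ 20; by Fermat, exponent reduces to 96 mod 36 = 24; 20^24 ≡ 10 (mod 37).
Combine by CRT: x ≡ 14 (mod 47), x ≡ 10 (mod 37) ⇒ x ≡ 343 (mod 1739).

343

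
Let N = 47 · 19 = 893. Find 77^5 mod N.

Mod 47: 77 ≡ 30; 30^5 ≡ 13 (mod 47).
Mod 19: 77 ≡ 1; 1^5 ≡ 1 (mod 19).
Combine by CRT: x ≡ 13 (mod 47), x ≡ 1 (mod 19) ⇒ x ≡ 248 (mod 893).

248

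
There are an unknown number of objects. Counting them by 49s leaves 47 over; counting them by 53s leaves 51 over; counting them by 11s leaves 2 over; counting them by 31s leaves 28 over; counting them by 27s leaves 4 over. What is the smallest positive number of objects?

10408774

From N ≡ 47 (mod 49) write N = 47 + 49t. Substituting into N ≡ 51 (mod 53) gives 49t ≡ 4 (mod 53), and since 49⁻¹ ≡ 13 (mod 53), t ≡ 52. Hence N ≡ 47 + 49·52 = 2595 (mod 2597).
From N ≡ 2595 (mod 2597) write N = 2595 + 2597t. Substituting into N ≡ 2 (mod 11) gives 2597t ≡ 3 (mod 11), and since 1⁻¹ ≡ 1 (mod 11), t ≡ 3. Hence N ≡ 2595 + 2597·3 = 10386 (mod 28567).
From N ≡ 10386 (mod 28567) write N = 10386 + 28567t. Substituting into N ≡ 28 (mod 31) gives 28567t ≡ 27 (mod 31), and since 16⁻¹ ≡ 2 (mod 31), t ≡ 23. Hence N ≡ 10386 + 28567·23 = 667427 (mod 885577).
From N ≡ 667427 (mod 885577) write N = 667427 + 885577t. Substituting into N ≡ 4 (mod 27) gives 885577t ≡ 17 (mod 27), and since 4⁻¹ ≡ 7 (mod 27), t ≡ 11. Hence N ≡ 667427 + 885577·11 = 10408774 (mod 23910579).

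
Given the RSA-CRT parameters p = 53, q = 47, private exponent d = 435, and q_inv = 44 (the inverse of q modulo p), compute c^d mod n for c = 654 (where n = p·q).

d_p = d mod (p−1) = 435 mod 52 = 19; d_q = d mod (q−1) = 21.
m₁ = c^(d_p) mod p: c ≡ 18 (mod 53), and 18^19 mod 53 = 39.
m₂ = c^(d_q) mod q: c ≡ 43 (mod 47), and 43^21 mod 47 = 44.
h = q_inv·(m₁ − m₂) mod p = 44·(39 − 44) mod 53 = 45.
m = m₂ + h·q = 44 + 45·47 = 2159.

2159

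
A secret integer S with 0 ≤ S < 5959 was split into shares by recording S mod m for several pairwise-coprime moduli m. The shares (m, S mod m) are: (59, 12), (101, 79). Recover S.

From S ≡ 12 (mod 59) write S = 12 + 59t. Substituting into S ≡ 79 (mod 101) gives 59t ≡ 67 (mod 101), and since 59⁻¹ ≡ 12 (mod 101), t ≡ 97. Hence S ≡ 12 + 59·97 = 5735 (mod 5959).

5735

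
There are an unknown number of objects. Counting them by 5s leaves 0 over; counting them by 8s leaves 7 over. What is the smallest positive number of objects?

From N ≡ 0 (mod 5) write N = 0 + 5t. Substituting into N ≡ 7 (mod 8) gives 5t ≡ 7 (mod 8), and since 5⁻¹ ≡ 5 (mod 8), t ≡ 3. Hence N ≡ 0 + 5·3 = 15 (mod 40).

15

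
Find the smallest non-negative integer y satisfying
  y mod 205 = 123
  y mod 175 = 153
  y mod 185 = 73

79253

Combine the congruences pairwise.
gcd(205, 175) = 5 and 5 | (153 − 123), so the pair is consistent; merging gives y ≡ 328 (mod 7175), where 7175 = lcm(205, 175).
gcd(7175, 185) = 5 and 5 | (73 − 328), so the pair is consistent; merging gives y ≡ 79253 (mod 265475), where 265475 = lcm(7175, 185).
The solution is unique modulo lcm(205, 175, 185) = 265475.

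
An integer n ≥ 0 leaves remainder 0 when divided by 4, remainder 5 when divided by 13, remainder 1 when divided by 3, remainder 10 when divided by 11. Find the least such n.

1396

The moduli are pairwise coprime; M = 4·13·3·11 = 1716.
M/4 = 429; 429 ≡ 1 (mod 4), inverse 1.
M/13 = 132; 132 ≡ 2 (mod 13); 2·7 ≡ 1, so inverse 7.
M/3 = 572; 572 ≡ 2 (mod 3); 2·2 ≡ 1, so inverse 2.
M/11 = 156; 156 ≡ 2 (mod 11); 2·6 ≡ 1, so inverse 6.
n ≡ 0·429·1 + 5·132·7 + 1·572·2 + 10·156·6 = 15124.
15124 mod 1716 = 1396.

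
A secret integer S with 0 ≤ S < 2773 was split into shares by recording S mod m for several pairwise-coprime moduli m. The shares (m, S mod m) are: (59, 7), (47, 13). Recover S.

1423

From S ≡ 7 (mod 59) write S = 7 + 59t. Substituting into S ≡ 13 (mod 47) gives 59t ≡ 6 (mod 47), and since 12⁻¹ ≡ 4 (mod 47), t ≡ 24. Hence S ≡ 7 + 59·24 = 1423 (mod 2773).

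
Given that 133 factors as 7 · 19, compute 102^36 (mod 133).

Mod 7: 102 ≡ 4; since 6 | 36, by Fermat 4^36 ≡ 1 (mod 7).
Mod 19: 102 ≡ 7; since 18 | 36, by Fermat 7^36 ≡ 1 (mod 19).
Combine by CRT: x ≡ 1 (mod 7), x ≡ 1 (mod 19) ⇒ x ≡ 1 (mod 133).

1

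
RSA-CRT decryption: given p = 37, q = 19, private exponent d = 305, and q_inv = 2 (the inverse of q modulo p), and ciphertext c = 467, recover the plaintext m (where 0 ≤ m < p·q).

45

d_p = d mod (p−1) = 305 mod 36 = 17; d_q = d mod (q−1) = 17.
m₁ = c^(d_p) mod p: c ≡ 23 (mod 37), and 23^17 mod 37 = 8.
m₂ = c^(d_q) mod q: c ≡ 11 (mod 19), and 11^17 mod 19 = 7.
h = q_inv·(m₁ − m₂) mod p = 2·(8 − 7) mod 37 = 2.
m = m₂ + h·q = 7 + 2·19 = 45.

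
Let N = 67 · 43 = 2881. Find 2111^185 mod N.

Mod 67: 2111 ≡ 34; by Fermat, exponent reduces to 185 mod 66 = 53; 34^53 ≡ 18 (mod 67).
Mod 43: 2111 ≡ 4; by Fermat, exponent reduces to 185 mod 42 = 17; 4^17 ≡ 21 (mod 43).
Combine by CRT: x ≡ 18 (mod 67), x ≡ 21 (mod 43) ⇒ x ≡ 1827 (mod 2881).

1827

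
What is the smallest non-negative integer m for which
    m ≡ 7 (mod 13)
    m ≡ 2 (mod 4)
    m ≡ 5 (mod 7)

306

Combine the congruences pairwise.
From m ≡ 7 (mod 13) write m = 7 + 13t. Substituting into m ≡ 2 (mod 4) gives 13t ≡ 3 (mod 4), and since 1⁻¹ ≡ 1 (mod 4), t ≡ 3. Hence m ≡ 7 + 13·3 = 46 (mod 52).
From m ≡ 46 (mod 52) write m = 46 + 52t. Substituting into m ≡ 5 (mod 7) gives 52t ≡ 1 (mod 7), and since 3⁻¹ ≡ 5 (mod 7), t ≡ 5. Hence m ≡ 46 + 52·5 = 306 (mod 364).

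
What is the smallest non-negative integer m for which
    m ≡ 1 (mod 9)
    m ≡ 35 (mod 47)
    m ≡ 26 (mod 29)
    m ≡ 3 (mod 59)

The moduli are pairwise coprime; N = 9·47·29·59 = 723753.
N/9 = 80417; 80417 ≡ 2 (mod 9); 2·5 ≡ 1, so inverse 5.
N/47 = 15399; 15399 ≡ 30 (mod 47); 30·11 ≡ 1, so inverse 11.
N/29 = 24957; 24957 ≡ 17 (mod 29); 17·12 ≡ 1, so inverse 12.
N/59 = 12267; 12267 ≡ 54 (mod 59); 54·47 ≡ 1, so inverse 47.
m ≡ 1·80417·5 + 35·15399·11 + 26·24957·12 + 3·12267·47 = 15846931.
15846931 mod 723753 = 648118.

648118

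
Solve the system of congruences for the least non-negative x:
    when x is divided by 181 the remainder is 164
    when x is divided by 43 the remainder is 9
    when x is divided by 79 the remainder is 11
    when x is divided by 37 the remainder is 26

From x ≡ 164 (mod 181) write x = 164 + 181t. Substituting into x ≡ 9 (mod 43) gives 181t ≡ 17 (mod 43), and since 9⁻¹ ≡ 24 (mod 43), t ≡ 21. Hence x ≡ 164 + 181·21 = 3965 (mod 7783).
From x ≡ 3965 (mod 7783) write x = 3965 + 7783t. Substituting into x ≡ 11 (mod 79) gives 7783t ≡ 75 (mod 79), and since 41⁻¹ ≡ 27 (mod 79), t ≡ 50. Hence x ≡ 3965 + 7783·50 = 393115 (mod 614857).
From x ≡ 393115 (mod 614857) write x = 393115 + 614857t. Substituting into x ≡ 26 (mod 37) gives 614857t ≡ 36 (mod 37), and since 28⁻¹ ≡ 4 (mod 37), t ≡ 33. Hence x ≡ 393115 + 614857·33 = 20683396 (mod 22749709).

20683396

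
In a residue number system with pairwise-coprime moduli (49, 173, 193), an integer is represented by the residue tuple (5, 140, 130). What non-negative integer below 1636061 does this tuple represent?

1552815

The moduli are pairwise coprime; N = 49·173·193 = 1636061.
N/49 = 33389; 33389 ≡ 20 (mod 49); 20·27 ≡ 1, so inverse 27.
N/173 = 9457; 9457 ≡ 115 (mod 173); 115·170 ≡ 1, so inverse 170.
N/193 = 8477; 8477 ≡ 178 (mod 193); 178·90 ≡ 1, so inverse 90.
x ≡ 5·33389·27 + 140·9457·170 + 130·8477·90 = 328765015.
328765015 mod 1636061 = 1552815.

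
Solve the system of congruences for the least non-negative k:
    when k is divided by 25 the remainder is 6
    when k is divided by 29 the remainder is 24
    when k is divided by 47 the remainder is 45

The moduli are pairwise coprime; N = 25·29·47 = 34075.
N/25 = 1363; 1363 ≡ 13 (mod 25); 13·2 ≡ 1, so inverse 2.
N/29 = 1175; 1175 ≡ 15 (mod 29); 15·2 ≡ 1, so inverse 2.
N/47 = 725; 725 ≡ 20 (mod 47); 20·40 ≡ 1, so inverse 40.
k ≡ 6·1363·2 + 24·1175·2 + 45·725·40 = 1377756.
1377756 mod 34075 = 14756.

14756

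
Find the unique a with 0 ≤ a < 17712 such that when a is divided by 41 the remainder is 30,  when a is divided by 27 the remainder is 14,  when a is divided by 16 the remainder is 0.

The moduli are pairwise coprime; N = 41·27·16 = 17712.
N/41 = 432; 432 ≡ 22 (mod 41); 22·28 ≡ 1, so inverse 28.
N/27 = 656; 656 ≡ 8 (mod 27); 8·17 ≡ 1, so inverse 17.
N/16 = 1107; 1107 ≡ 3 (mod 16); 3·11 ≡ 1, so inverse 11.
a ≡ 30·432·28 + 14·656·17 + 0·1107·11 = 519008.
519008 mod 17712 = 5360.

5360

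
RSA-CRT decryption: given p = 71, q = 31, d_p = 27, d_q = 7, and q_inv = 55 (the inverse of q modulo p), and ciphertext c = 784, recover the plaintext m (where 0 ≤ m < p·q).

475

m₁ = c^(d_p) mod p: c ≡ 3 (mod 71), and 3^27 mod 71 = 49.
m₂ = c^(d_q) mod q: c ≡ 9 (mod 31), and 9^7 mod 31 = 10.
h = q_inv·(m₁ − m₂) mod p = 55·(49 − 10) mod 71 = 15.
m = m₂ + h·q = 10 + 15·31 = 475.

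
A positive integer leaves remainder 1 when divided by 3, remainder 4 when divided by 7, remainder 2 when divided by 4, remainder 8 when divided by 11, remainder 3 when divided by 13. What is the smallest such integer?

The moduli are pairwise coprime; N = 3·7·4·11·13 = 12012.
N/3 = 4004; 4004 ≡ 2 (mod 3); 2·2 ≡ 1, so inverse 2.
N/7 = 1716; 1716 ≡ 1 (mod 7), inverse 1.
N/4 = 3003; 3003 ≡ 3 (mod 4); 3·3 ≡ 1, so inverse 3.
N/11 = 1092; 1092 ≡ 3 (mod 11); 3·4 ≡ 1, so inverse 4.
N/13 = 924; 924 ≡ 1 (mod 13), inverse 1.
t ≡ 1·4004·2 + 4·1716·1 + 2·3003·3 + 8·1092·4 + 3·924·1 = 70606.
70606 mod 12012 = 10546.

10546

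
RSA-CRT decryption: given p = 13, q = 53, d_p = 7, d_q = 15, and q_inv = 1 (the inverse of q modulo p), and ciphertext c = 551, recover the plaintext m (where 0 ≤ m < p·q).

m₁ = c^(d_p) mod p: c ≡ 5 (mod 13), and 5^7 mod 13 = 8.
m₂ = c^(d_q) mod q: c ≡ 21 (mod 53), and 21^15 mod 53 = 20.
h = q_inv·(m₁ − m₂) mod p = 1·(8 − 20) mod 13 = 1.
m = m₂ + h·q = 20 + 1·53 = 73.

73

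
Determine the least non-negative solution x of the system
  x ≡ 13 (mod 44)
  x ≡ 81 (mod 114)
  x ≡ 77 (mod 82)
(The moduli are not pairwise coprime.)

gcd(44, 114) = 2 and 2 | (81 − 13), so the pair is consistent; merging gives x ≡ 1905 (mod 2508), where 2508 = lcm(44, 114).
gcd(2508, 82) = 2 and 2 | (77 − 1905), so the pair is consistent; merging gives x ≡ 52065 (mod 102828), where 102828 = lcm(2508, 82).
The solution is unique modulo lcm(44, 114, 82) = 102828.

52065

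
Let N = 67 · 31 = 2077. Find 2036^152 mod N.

Mod 67: 2036 ≡ 26; by Fermat, exponent reduces to 152 mod 66 = 20; 26^20 ≡ 16 (mod 67).
Mod 31: 2036 ≡ 21; by Fermat, exponent reduces to 152 mod 30 = 2; 21^2 ≡ 7 (mod 31).
Combine by CRT: x ≡ 16 (mod 67), x ≡ 7 (mod 31) ⇒ x ≡ 1557 (mod 2077).

1557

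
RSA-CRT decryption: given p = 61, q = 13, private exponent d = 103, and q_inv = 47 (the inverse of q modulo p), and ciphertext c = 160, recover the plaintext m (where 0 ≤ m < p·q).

d_p = d mod (p−1) = 103 mod 60 = 43; d_q = d mod (q−1) = 7.
m₁ = c^(d_p) mod p: c ≡ 38 (mod 61), and 38^43 mod 61 = 33.
m₂ = c^(d_q) mod q: c ≡ 4 (mod 13), and 4^7 mod 13 = 4.
h = q_inv·(m₁ − m₂) mod p = 47·(33 − 4) mod 61 = 21.
m = m₂ + h·q = 4 + 21·13 = 277.

277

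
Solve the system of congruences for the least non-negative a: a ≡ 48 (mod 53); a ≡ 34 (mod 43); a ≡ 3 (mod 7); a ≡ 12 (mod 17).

Combine the congruences pairwise.
From a ≡ 48 (mod 53) write a = 48 + 53t. Substituting into a ≡ 34 (mod 43) gives 53t ≡ 29 (mod 43), and since 10⁻¹ ≡ 13 (mod 43), t ≡ 33. Hence a ≡ 48 + 53·33 = 1797 (mod 2279).
From a ≡ 1797 (mod 2279) write a = 1797 + 2279t. Substituting into a ≡ 3 (mod 7) gives 2279t ≡ 5 (mod 7), and since 4⁻¹ ≡ 2 (mod 7), t ≡ 3. Hence a ≡ 1797 + 2279·3 = 8634 (mod 15953).
From a ≡ 8634 (mod 15953) write a = 8634 + 15953t. Substituting into a ≡ 12 (mod 17) gives 15953t ≡ 14 (mod 17), and since 7⁻¹ ≡ 5 (mod 17), t ≡ 2. Hence a ≡ 8634 + 15953·2 = 40540 (mod 271201).

40540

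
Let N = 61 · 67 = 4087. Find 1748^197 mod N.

Mod 61: 1748 ≡ 40; by Fermat, exponent reduces to 197 mod 60 = 17; 40^17 ≡ 32 (mod 61).
Mod 67: 1748 ≡ 6; by Fermat, exponent reduces to 197 mod 66 = 65; 6^65 ≡ 56 (mod 67).
Combine by CRT: x ≡ 32 (mod 61), x ≡ 56 (mod 67) ⇒ x ≡ 3875 (mod 4087).

3875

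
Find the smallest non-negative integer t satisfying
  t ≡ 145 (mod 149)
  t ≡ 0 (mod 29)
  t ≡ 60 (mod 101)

155701

The moduli are pairwise coprime; N = 149·29·101 = 436421.
N/149 = 2929; 2929 ≡ 98 (mod 149); 98·111 ≡ 1, so inverse 111.
N/29 = 15049; 15049 ≡ 27 (mod 29); 27·14 ≡ 1, so inverse 14.
N/101 = 4321; 4321 ≡ 79 (mod 101); 79·78 ≡ 1, so inverse 78.
t ≡ 145·2929·111 + 0·15049·14 + 60·4321·78 = 67364535.
67364535 mod 436421 = 155701.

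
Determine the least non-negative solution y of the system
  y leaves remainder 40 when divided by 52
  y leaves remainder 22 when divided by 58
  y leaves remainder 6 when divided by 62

gcd(52, 58) = 2 and 2 | (22 − 40), so the pair is consistent; merging gives y ≡ 196 (mod 1508), where 1508 = lcm(52, 58).
gcd(1508, 62) = 2 and 2 | (6 − 196), so the pair is consistent; merging gives y ≡ 9244 (mod 46748), where 46748 = lcm(1508, 62).
The solution is unique modulo lcm(52, 58, 62) = 46748.

9244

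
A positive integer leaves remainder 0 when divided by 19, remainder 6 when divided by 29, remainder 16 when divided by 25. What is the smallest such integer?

4066

From x ≡ 0 (mod 19) write x = 0 + 19t. Substituting into x ≡ 6 (mod 29) gives 19t ≡ 6 (mod 29), and since 19⁻¹ ≡ 26 (mod 29), t ≡ 11. Hence x ≡ 0 + 19·11 = 209 (mod 551).
From x ≡ 209 (mod 551) write x = 209 + 551t. Substituting into x ≡ 16 (mod 25) gives 551t ≡ 7 (mod 25), and since 1⁻¹ ≡ 1 (mod 25), t ≡ 7. Hence x ≡ 209 + 551·7 = 4066 (mod 13775).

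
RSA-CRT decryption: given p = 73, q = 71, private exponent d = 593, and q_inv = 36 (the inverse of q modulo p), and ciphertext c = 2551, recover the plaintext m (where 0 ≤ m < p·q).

d_p = d mod (p−1) = 593 mod 72 = 17; d_q = d mod (q−1) = 33.
m₁ = c^(d_p) mod p: c ≡ 69 (mod 73), and 69^17 mod 73 = 18.
m₂ = c^(d_q) mod q: c ≡ 66 (mod 71), and 66^33 mod 71 = 17.
h = q_inv·(m₁ − m₂) mod p = 36·(18 − 17) mod 73 = 36.
m = m₂ + h·q = 17 + 36·71 = 2573.

2573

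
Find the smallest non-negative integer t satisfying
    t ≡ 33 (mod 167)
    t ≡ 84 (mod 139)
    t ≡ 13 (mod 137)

Combine the congruences pairwise.
From t ≡ 33 (mod 167) write t = 33 + 167s. Substituting into t ≡ 84 (mod 139) gives 167s ≡ 51 (mod 139), and since 28⁻¹ ≡ 5 (mod 139), s ≡ 116. Hence t ≡ 33 + 167·116 = 19405 (mod 23213).
From t ≡ 19405 (mod 23213) write t = 19405 + 23213s. Substituting into t ≡ 13 (mod 137) gives 23213s ≡ 62 (mod 137), and since 60⁻¹ ≡ 16 (mod 137), s ≡ 33. Hence t ≡ 19405 + 23213·33 = 785434 (mod 3180181).

785434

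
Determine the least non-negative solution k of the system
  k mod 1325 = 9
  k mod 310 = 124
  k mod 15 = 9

170934

gcd(1325, 310) = 5 and 5 | (124 − 9), so the pair is consistent; merging gives k ≡ 6634 (mod 82150), where 82150 = lcm(1325, 310).
gcd(82150, 15) = 5 and 5 | (9 − 6634), so the pair is consistent; merging gives k ≡ 170934 (mod 246450), where 246450 = lcm(82150, 15).
The solution is unique modulo lcm(1325, 310, 15) = 246450.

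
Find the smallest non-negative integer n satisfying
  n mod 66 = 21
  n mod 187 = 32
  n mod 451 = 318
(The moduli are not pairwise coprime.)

Combine the congruences pairwise.
gcd(66, 187) = 11 and 11 | (32 − 21), so the pair is consistent; merging gives n ≡ 219 (mod 1122), where 1122 = lcm(66, 187).
gcd(1122, 451) = 11 and 11 | (318 − 219), so the pair is consistent; merging gives n ≡ 26025 (mod 46002), where 46002 = lcm(1122, 451).
The solution is unique modulo lcm(66, 187, 451) = 46002.

26025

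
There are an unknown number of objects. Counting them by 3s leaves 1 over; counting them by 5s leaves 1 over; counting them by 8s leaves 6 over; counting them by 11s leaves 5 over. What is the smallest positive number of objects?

1006

From N ≡ 1 (mod 3) write N = 1 + 3t. Substituting into N ≡ 1 (mod 5) gives 3t ≡ 0 (mod 5), and since 3⁻¹ ≡ 2 (mod 5), t ≡ 0. Hence N ≡ 1 + 3·0 = 1 (mod 15).
From N ≡ 1 (mod 15) write N = 1 + 15t. Substituting into N ≡ 6 (mod 8) gives 15t ≡ 5 (mod 8), and since 7⁻¹ ≡ 7 (mod 8), t ≡ 3. Hence N ≡ 1 + 15·3 = 46 (mod 120).
From N ≡ 46 (mod 120) write N = 46 + 120t. Substituting into N ≡ 5 (mod 11) gives 120t ≡ 3 (mod 11), and since 10⁻¹ ≡ 10 (mod 11), t ≡ 8. Hence N ≡ 46 + 120·8 = 1006 (mod 1320).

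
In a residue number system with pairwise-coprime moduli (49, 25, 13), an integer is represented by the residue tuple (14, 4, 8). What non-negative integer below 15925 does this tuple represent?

The moduli are pairwise coprime; N = 49·25·13 = 15925.
N/49 = 325; 325 ≡ 31 (mod 49); 31·19 ≡ 1, so inverse 19.
N/25 = 637; 637 ≡ 12 (mod 25); 12·23 ≡ 1, so inverse 23.
N/13 = 1225; 1225 ≡ 3 (mod 13); 3·9 ≡ 1, so inverse 9.
x ≡ 14·325·19 + 4·637·23 + 8·1225·9 = 233254.
233254 mod 15925 = 10304.

10304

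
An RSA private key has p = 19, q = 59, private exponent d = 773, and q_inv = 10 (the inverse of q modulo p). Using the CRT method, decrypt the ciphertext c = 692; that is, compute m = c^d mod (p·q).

d_p = d mod (p−1) = 773 mod 18 = 17; d_q = d mod (q−1) = 19.
m₁ = c^(d_p) mod p: c ≡ 8 (mod 19), and 8^17 mod 19 = 12.
m₂ = c^(d_q) mod q: c ≡ 43 (mod 59), and 43^19 mod 59 = 52.
h = q_inv·(m₁ − m₂) mod p = 10·(12 − 52) mod 19 = 18.
m = m₂ + h·q = 52 + 18·59 = 1114.

1114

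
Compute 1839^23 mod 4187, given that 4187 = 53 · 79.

855

Mod 53: 1839 ≡ 37; 37^23 ≡ 7 (mod 53).
Mod 79: 1839 ≡ 22; 22^23 ≡ 65 (mod 79).
Combine by CRT: x ≡ 7 (mod 53), x ≡ 65 (mod 79) ⇒ x ≡ 855 (mod 4187).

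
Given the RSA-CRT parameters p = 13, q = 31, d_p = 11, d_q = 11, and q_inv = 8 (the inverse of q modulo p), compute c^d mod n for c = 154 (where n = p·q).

123

m₁ = c^(d_p) mod p: c ≡ 11 (mod 13), and 11^11 mod 13 = 6.
m₂ = c^(d_q) mod q: c ≡ 30 (mod 31), and 30^11 mod 31 = 30.
h = q_inv·(m₁ − m₂) mod p = 8·(6 − 30) mod 13 = 3.
m = m₂ + h·q = 30 + 3·31 = 123.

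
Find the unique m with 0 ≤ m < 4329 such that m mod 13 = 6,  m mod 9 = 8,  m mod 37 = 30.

The moduli are pairwise coprime; N = 13·9·37 = 4329.
N/13 = 333; 333 ≡ 8 (mod 13); 8·5 ≡ 1, so inverse 5.
N/9 = 481; 481 ≡ 4 (mod 9); 4·7 ≡ 1, so inverse 7.
N/37 = 117; 117 ≡ 6 (mod 37); 6·31 ≡ 1, so inverse 31.
m ≡ 6·333·5 + 8·481·7 + 30·117·31 = 145736.
145736 mod 4329 = 2879.

2879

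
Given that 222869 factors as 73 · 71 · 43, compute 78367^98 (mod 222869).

Mod 73: 78367 ≡ 38; by Fermat, exponent reduces to 98 mod 72 = 26; 38^26 ≡ 18 (mod 73).
Mod 71: 78367 ≡ 54; by Fermat, exponent reduces to 98 mod 70 = 28; 54^28 ≡ 57 (mod 71).
Mod 43: 78367 ≡ 21; by Fermat, exponent reduces to 98 mod 42 = 14; 21^14 ≡ 1 (mod 43).
Combine by CRT: x ≡ 18 (mod 73), x ≡ 57 (mod 71), x ≡ 1 (mod 43) ⇒ x ≡ 112876 (mod 222869).

112876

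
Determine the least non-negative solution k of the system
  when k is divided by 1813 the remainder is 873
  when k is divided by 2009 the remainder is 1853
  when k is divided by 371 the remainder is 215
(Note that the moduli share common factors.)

gcd(1813, 2009) = 49 and 49 | (1853 − 873), so the pair is consistent; merging gives k ≡ 66141 (mod 74333), where 74333 = lcm(1813, 2009).
gcd(74333, 371) = 7 and 7 | (215 − 66141), so the pair is consistent; merging gives k ≡ 958137 (mod 3939649), where 3939649 = lcm(74333, 371).
The solution is unique modulo lcm(1813, 2009, 371) = 3939649.

958137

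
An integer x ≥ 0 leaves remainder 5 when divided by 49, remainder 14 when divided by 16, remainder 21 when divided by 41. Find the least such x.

The moduli are pairwise coprime; N = 49·16·41 = 32144.
N/49 = 656; 656 ≡ 19 (mod 49); 19·31 ≡ 1, so inverse 31.
N/16 = 2009; 2009 ≡ 9 (mod 16); 9·9 ≡ 1, so inverse 9.
N/41 = 784; 784 ≡ 5 (mod 41); 5·33 ≡ 1, so inverse 33.
x ≡ 5·656·31 + 14·2009·9 + 21·784·33 = 898126.
898126 mod 32144 = 30238.

30238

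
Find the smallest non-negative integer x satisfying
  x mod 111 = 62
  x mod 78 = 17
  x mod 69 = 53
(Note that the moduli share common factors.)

29033

gcd(111, 78) = 3 and 3 | (17 − 62), so the pair is consistent; merging gives x ≡ 173 (mod 2886), where 2886 = lcm(111, 78).
gcd(2886, 69) = 3 and 3 | (53 − 173), so the pair is consistent; merging gives x ≡ 29033 (mod 66378), where 66378 = lcm(2886, 69).
The solution is unique modulo lcm(111, 78, 69) = 66378.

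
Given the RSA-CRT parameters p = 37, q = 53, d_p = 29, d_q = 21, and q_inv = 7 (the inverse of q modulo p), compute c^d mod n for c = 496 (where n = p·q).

1239

m₁ = c^(d_p) mod p: c ≡ 15 (mod 37), and 15^29 mod 37 = 18.
m₂ = c^(d_q) mod q: c ≡ 19 (mod 53), and 19^21 mod 53 = 20.
h = q_inv·(m₁ − m₂) mod p = 7·(18 − 20) mod 37 = 23.
m = m₂ + h·q = 20 + 23·53 = 1239.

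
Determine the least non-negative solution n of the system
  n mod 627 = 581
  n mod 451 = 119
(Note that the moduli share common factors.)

15002

Combine the congruences pairwise.
gcd(627, 451) = 11 and 11 | (119 − 581), so the pair is consistent; merging gives n ≡ 15002 (mod 25707), where 25707 = lcm(627, 451).
The solution is unique modulo lcm(627, 451) = 25707.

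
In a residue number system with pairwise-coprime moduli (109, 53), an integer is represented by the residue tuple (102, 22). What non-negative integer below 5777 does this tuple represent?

From x ≡ 102 (mod 109) write x = 102 + 109t. Substituting into x ≡ 22 (mod 53) gives 109t ≡ 26 (mod 53), and since 3⁻¹ ≡ 18 (mod 53), t ≡ 44. Hence x ≡ 102 + 109·44 = 4898 (mod 5777).

4898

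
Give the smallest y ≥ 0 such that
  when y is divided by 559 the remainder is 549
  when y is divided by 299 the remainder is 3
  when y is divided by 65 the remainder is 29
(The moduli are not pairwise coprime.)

34089

gcd(559, 299) = 13 and 13 | (3 − 549), so the pair is consistent; merging gives y ≡ 8375 (mod 12857), where 12857 = lcm(559, 299).
gcd(12857, 65) = 13 and 13 | (29 − 8375), so the pair is consistent; merging gives y ≡ 34089 (mod 64285), where 64285 = lcm(12857, 65).
The solution is unique modulo lcm(559, 299, 65) = 64285.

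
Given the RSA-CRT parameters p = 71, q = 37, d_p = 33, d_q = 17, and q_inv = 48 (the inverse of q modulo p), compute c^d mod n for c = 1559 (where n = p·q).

1909

m₁ = c^(d_p) mod p: c ≡ 68 (mod 71), and 68^33 mod 71 = 63.
m₂ = c^(d_q) mod q: c ≡ 5 (mod 37), and 5^17 mod 37 = 22.
h = q_inv·(m₁ − m₂) mod p = 48·(63 − 22) mod 71 = 51.
m = m₂ + h·q = 22 + 51·37 = 1909.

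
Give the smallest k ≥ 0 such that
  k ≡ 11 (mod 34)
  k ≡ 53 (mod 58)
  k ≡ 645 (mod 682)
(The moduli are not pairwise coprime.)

gcd(34, 58) = 2 and 2 | (53 − 11), so the pair is consistent; merging gives k ≡ 691 (mod 986), where 986 = lcm(34, 58).
gcd(986, 682) = 2 and 2 | (645 − 691), so the pair is consistent; merging gives k ≡ 201835 (mod 336226), where 336226 = lcm(986, 682).
The solution is unique modulo lcm(34, 58, 682) = 336226.

201835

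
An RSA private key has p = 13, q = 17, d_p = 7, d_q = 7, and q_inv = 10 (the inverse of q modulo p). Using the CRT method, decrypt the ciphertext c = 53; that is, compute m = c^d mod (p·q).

196

m₁ = c^(d_p) mod p: c ≡ 1 (mod 13), and 1^7 mod 13 = 1.
m₂ = c^(d_q) mod q: c ≡ 2 (mod 17), and 2^7 mod 17 = 9.
h = q_inv·(m₁ − m₂) mod p = 10·(1 − 9) mod 13 = 11.
m = m₂ + h·q = 9 + 11·17 = 196.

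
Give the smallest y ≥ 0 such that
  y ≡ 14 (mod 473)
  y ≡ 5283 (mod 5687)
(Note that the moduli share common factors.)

gcd(473, 5687) = 11 and 11 | (5283 − 14), so the pair is consistent; merging gives y ≡ 215702 (mod 244541), where 244541 = lcm(473, 5687).
The solution is unique modulo lcm(473, 5687) = 244541.

215702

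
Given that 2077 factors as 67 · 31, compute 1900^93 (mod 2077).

Mod 67: 1900 ≡ 24; by Fermat, exponent reduces to 93 mod 66 = 27; 24^27 ≡ 9 (mod 67).
Mod 31: 1900 ≡ 9; by Fermat, exponent reduces to 93 mod 30 = 3; 9^3 ≡ 16 (mod 31).
Combine by CRT: x ≡ 9 (mod 67), x ≡ 16 (mod 31) ⇒ x ≡ 1349 (mod 2077).

1349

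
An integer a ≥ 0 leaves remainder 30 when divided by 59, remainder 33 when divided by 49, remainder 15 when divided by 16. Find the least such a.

12479

Combine the congruences pairwise.
From a ≡ 30 (mod 59) write a = 30 + 59t. Substituting into a ≡ 33 (mod 49) gives 59t ≡ 3 (mod 49), and since 10⁻¹ ≡ 5 (mod 49), t ≡ 15. Hence a ≡ 30 + 59·15 = 915 (mod 2891).
From a ≡ 915 (mod 2891) write a = 915 + 2891t. Substituting into a ≡ 15 (mod 16) gives 2891t ≡ 12 (mod 16), and since 11⁻¹ ≡ 3 (mod 16), t ≡ 4. Hence a ≡ 915 + 2891·4 = 12479 (mod 46256).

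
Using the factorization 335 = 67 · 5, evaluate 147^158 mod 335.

Mod 67: 147 ≡ 13; by Fermat, exponent reduces to 158 mod 66 = 26; 13^26 ≡ 33 (mod 67).
Mod 5: 147 ≡ 2; by Fermat, exponent reduces to 158 mod 4 = 2; 2^2 ≡ 4 (mod 5).
Combine by CRT: x ≡ 33 (mod 67), x ≡ 4 (mod 5) ⇒ x ≡ 234 (mod 335).

234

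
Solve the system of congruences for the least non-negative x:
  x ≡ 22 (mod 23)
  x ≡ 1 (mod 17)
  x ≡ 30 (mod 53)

The moduli are pairwise coprime; N = 23·17·53 = 20723.
N/23 = 901; 901 ≡ 4 (mod 23); 4·6 ≡ 1, so inverse 6.
N/17 = 1219; 1219 ≡ 12 (mod 17); 12·10 ≡ 1, so inverse 10.
N/53 = 391; 391 ≡ 20 (mod 53); 20·8 ≡ 1, so inverse 8.
x ≡ 22·901·6 + 1·1219·10 + 30·391·8 = 224962.
224962 mod 20723 = 17732.

17732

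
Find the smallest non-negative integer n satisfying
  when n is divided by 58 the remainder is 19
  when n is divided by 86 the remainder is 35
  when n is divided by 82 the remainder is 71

11387

gcd(58, 86) = 2 and 2 | (35 − 19), so the pair is consistent; merging gives n ≡ 1411 (mod 2494), where 2494 = lcm(58, 86).
gcd(2494, 82) = 2 and 2 | (71 − 1411), so the pair is consistent; merging gives n ≡ 11387 (mod 102254), where 102254 = lcm(2494, 82).
The solution is unique modulo lcm(58, 86, 82) = 102254.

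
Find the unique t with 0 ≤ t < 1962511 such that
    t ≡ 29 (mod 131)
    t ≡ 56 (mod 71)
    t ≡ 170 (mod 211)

The moduli are pairwise coprime; N = 131·71·211 = 1962511.
N/131 = 14981; 14981 ≡ 47 (mod 131); 47·92 ≡ 1, so inverse 92.
N/71 = 27641; 27641 ≡ 22 (mod 71); 22·42 ≡ 1, so inverse 42.
N/211 = 9301; 9301 ≡ 17 (mod 211); 17·149 ≡ 1, so inverse 149.
t ≡ 29·14981·92 + 56·27641·42 + 170·9301·149 = 340575270.
340575270 mod 1962511 = 1060867.

1060867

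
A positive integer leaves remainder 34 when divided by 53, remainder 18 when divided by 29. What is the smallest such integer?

511

Combine the congruences pairwise.
From k ≡ 34 (mod 53) write k = 34 + 53t. Substituting into k ≡ 18 (mod 29) gives 53t ≡ 13 (mod 29), and since 24⁻¹ ≡ 23 (mod 29), t ≡ 9. Hence k ≡ 34 + 53·9 = 511 (mod 1537).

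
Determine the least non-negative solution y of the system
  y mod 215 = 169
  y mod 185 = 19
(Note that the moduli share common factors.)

7049

gcd(215, 185) = 5 and 5 | (19 − 169), so the pair is consistent; merging gives y ≡ 7049 (mod 7955), where 7955 = lcm(215, 185).
The solution is unique modulo lcm(215, 185) = 7955.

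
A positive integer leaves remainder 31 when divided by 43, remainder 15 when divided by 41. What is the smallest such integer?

From a ≡ 31 (mod 43) write a = 31 + 43t. Substituting into a ≡ 15 (mod 41) gives 43t ≡ 25 (mod 41), and since 2⁻¹ ≡ 21 (mod 41), t ≡ 33. Hence a ≡ 31 + 43·33 = 1450 (mod 1763).

1450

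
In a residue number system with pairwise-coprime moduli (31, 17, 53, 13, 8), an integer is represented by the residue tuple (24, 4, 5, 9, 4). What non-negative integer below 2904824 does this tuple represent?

The moduli are pairwise coprime; N = 31·17·53·13·8 = 2904824.
N/31 = 93704; 93704 ≡ 22 (mod 31); 22·24 ≡ 1, so inverse 24.
N/17 = 170872; 170872 ≡ 5 (mod 17); 5·7 ≡ 1, so inverse 7.
N/53 = 54808; 54808 ≡ 6 (mod 53); 6·9 ≡ 1, so inverse 9.
N/13 = 223448; 223448 ≡ 4 (mod 13); 4·10 ≡ 1, so inverse 10.
N/8 = 363103; 363103 ≡ 7 (mod 8); 7·7 ≡ 1, so inverse 7.
x ≡ 24·93704·24 + 4·170872·7 + 5·54808·9 + 9·223448·10 + 4·363103·7 = 91501484.
91501484 mod 2904824 = 1451940.

1451940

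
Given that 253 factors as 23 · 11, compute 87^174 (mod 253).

12

Mod 23: 87 ≡ 18; by Fermat, exponent reduces to 174 mod 22 = 20; 18^20 ≡ 12 (mod 23).
Mod 11: 87 ≡ 10; by Fermat, exponent reduces to 174 mod 10 = 4; 10^4 ≡ 1 (mod 11).
Combine by CRT: x ≡ 12 (mod 23), x ≡ 1 (mod 11) ⇒ x ≡ 12 (mod 253).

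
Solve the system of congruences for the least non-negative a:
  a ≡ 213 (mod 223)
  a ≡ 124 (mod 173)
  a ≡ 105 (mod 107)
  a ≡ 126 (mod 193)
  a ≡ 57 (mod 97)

36564784825

The moduli are pairwise coprime; N = 223·173·107·193·97 = 77279408113.
N/223 = 346544431; 346544431 ≡ 201 (mod 223); 201·152 ≡ 1, so inverse 152.
N/173 = 446701781; 446701781 ≡ 38 (mod 173); 38·41 ≡ 1, so inverse 41.
N/107 = 722237459; 722237459 ≡ 85 (mod 107); 85·34 ≡ 1, so inverse 34.
N/193 = 400411441; 400411441 ≡ 131 (mod 193); 131·28 ≡ 1, so inverse 28.
N/97 = 796694929; 796694929 ≡ 76 (mod 97); 76·60 ≡ 1, so inverse 60.
a ≡ 213·346544431·152 + 124·446701781·41 + 105·722237459·34 + 126·400411441·28 + 57·796694929·60 = 20206490302318.
20206490302318 mod 77279408113 = 36564784825.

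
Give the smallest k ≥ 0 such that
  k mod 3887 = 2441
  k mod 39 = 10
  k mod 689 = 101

321175

gcd(3887, 39) = 13 and 13 | (10 − 2441), so the pair is consistent; merging gives k ≡ 6328 (mod 11661), where 11661 = lcm(3887, 39).
gcd(11661, 689) = 13 and 13 | (101 − 6328), so the pair is consistent; merging gives k ≡ 321175 (mod 618033), where 618033 = lcm(11661, 689).
The solution is unique modulo lcm(3887, 39, 689) = 618033.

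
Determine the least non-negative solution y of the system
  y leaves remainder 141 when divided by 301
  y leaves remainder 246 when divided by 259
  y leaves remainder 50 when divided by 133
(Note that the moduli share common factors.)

184654

gcd(301, 259) = 7 and 7 | (246 − 141), so the pair is consistent; merging gives y ≡ 6462 (mod 11137), where 11137 = lcm(301, 259).
gcd(11137, 133) = 7 and 7 | (50 − 6462), so the pair is consistent; merging gives y ≡ 184654 (mod 211603), where 211603 = lcm(11137, 133).
The solution is unique modulo lcm(301, 259, 133) = 211603.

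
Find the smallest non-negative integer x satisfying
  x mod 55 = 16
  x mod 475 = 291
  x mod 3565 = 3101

2769541

Combine the congruences pairwise.
gcd(55, 475) = 5 and 5 | (291 − 16), so the pair is consistent; merging gives x ≡ 291 (mod 5225), where 5225 = lcm(55, 475).
gcd(5225, 3565) = 5 and 5 | (3101 − 291), so the pair is consistent; merging gives x ≡ 2769541 (mod 3725425), where 3725425 = lcm(5225, 3565).
The solution is unique modulo lcm(55, 475, 3565) = 3725425.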